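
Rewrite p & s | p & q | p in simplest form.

p & s | p & q | p
= p & s | p   [absorption]
= p   [absorption]

p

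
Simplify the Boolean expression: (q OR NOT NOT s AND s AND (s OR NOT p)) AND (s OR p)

(q OR NOT NOT s AND s AND (s OR NOT p)) AND (s OR p)
= (q OR s AND s AND (s OR NOT p)) AND (s OR p)
= (q OR s AND s) AND (s OR p)
= (q OR s) AND (s OR p)
= s OR q AND p

s OR q AND p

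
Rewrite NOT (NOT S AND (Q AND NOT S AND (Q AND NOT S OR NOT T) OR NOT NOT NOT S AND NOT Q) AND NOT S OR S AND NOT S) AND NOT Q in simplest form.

S AND NOT Q

NOT (NOT S AND (Q AND NOT S AND (Q AND NOT S OR NOT T) OR NOT NOT NOT S AND NOT Q) AND NOT S OR S AND NOT S) AND NOT Q
= NOT (NOT S AND (Q AND NOT S AND (Q AND NOT S OR NOT T) OR NOT S AND NOT Q) AND NOT S OR S AND NOT S) AND NOT Q
= NOT (NOT S AND (Q AND NOT S OR NOT S AND NOT Q) AND NOT S OR S AND NOT S) AND NOT Q
= NOT (NOT S AND NOT S AND NOT S OR S AND NOT S) AND NOT Q
= NOT (NOT S AND NOT S OR S AND NOT S) AND NOT Q
= NOT NOT S AND NOT Q
= S AND NOT Q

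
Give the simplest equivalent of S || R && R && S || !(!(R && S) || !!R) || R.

S || R && R && S || !(!(R && S) || !!R) || R
= S || R && R && S || R && S && !R || R   (De Morgan)
= S || R && S || R   (distribution)
= S || R   (absorption)

S || R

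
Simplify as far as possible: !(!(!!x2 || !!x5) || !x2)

x2

!(!(!!x2 || !!x5) || !x2)
= !(!x2 && !x5 || !x2)   — De Morgan
= !!x2   — absorption
= x2   — double negation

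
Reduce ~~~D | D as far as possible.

~~~D | D
= ~D | D   (double negation)
= 1   (complement)

1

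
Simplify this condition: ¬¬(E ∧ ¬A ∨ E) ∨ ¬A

E ∨ ¬A

¬¬(E ∧ ¬A ∨ E) ∨ ¬A
= E ∧ ¬A ∨ E ∨ ¬A   (double negation)
= E ∨ ¬A   (absorption)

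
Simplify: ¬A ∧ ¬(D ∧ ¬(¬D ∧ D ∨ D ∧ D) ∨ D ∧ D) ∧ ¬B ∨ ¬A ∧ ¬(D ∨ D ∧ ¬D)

¬A ∧ ¬D

¬A ∧ ¬(D ∧ ¬(¬D ∧ D ∨ D ∧ D) ∨ D ∧ D) ∧ ¬B ∨ ¬A ∧ ¬(D ∨ D ∧ ¬D)
= ¬A ∧ ¬(D ∧ ¬D ∨ D ∧ D) ∧ ¬B ∨ ¬A ∧ ¬(D ∨ D ∧ ¬D)
= ¬A ∧ ¬(D ∧ ¬D ∨ D ∧ D) ∧ ¬B ∨ ¬A ∧ ¬D
= ¬A ∧ ¬D ∧ ¬B ∨ ¬A ∧ ¬D
= ¬A ∧ ¬D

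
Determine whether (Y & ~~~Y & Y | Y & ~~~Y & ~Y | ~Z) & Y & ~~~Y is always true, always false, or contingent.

always false

(Y & ~~~Y & Y | Y & ~~~Y & ~Y | ~Z) & Y & ~~~Y
= (Y & ~~~Y & Y | Y & ~~~Y & ~Y | ~Z) & Y & ~Y
= (Y & ~~~Y | ~Z) & Y & ~Y
= (Y & ~Y | ~Z) & Y & ~Y
= Y & ~Y
= 0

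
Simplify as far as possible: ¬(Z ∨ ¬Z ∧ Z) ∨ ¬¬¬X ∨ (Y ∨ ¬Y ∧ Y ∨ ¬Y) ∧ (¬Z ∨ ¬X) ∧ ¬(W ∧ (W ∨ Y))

¬Z ∨ ¬X

¬(Z ∨ ¬Z ∧ Z) ∨ ¬¬¬X ∨ (Y ∨ ¬Y ∧ Y ∨ ¬Y) ∧ (¬Z ∨ ¬X) ∧ ¬(W ∧ (W ∨ Y))
= ¬(Z ∨ ¬Z ∧ Z) ∨ ¬¬¬X ∨ (Y ∨ ¬Y ∧ Y ∨ ¬Y) ∧ (¬Z ∨ ¬X) ∧ ¬W
= ¬(Z ∨ ¬Z ∧ Z) ∨ ¬X ∨ (Y ∨ ¬Y ∧ Y ∨ ¬Y) ∧ (¬Z ∨ ¬X) ∧ ¬W
= ¬Z ∨ ¬X ∨ (Y ∨ ¬Y ∧ Y ∨ ¬Y) ∧ (¬Z ∨ ¬X) ∧ ¬W
= ¬Z ∨ ¬X ∨ (Y ∨ ¬Y) ∧ (¬Z ∨ ¬X) ∧ ¬W
= ¬Z ∨ ¬X ∨ (¬Z ∨ ¬X) ∧ ¬W
= ¬Z ∨ ¬X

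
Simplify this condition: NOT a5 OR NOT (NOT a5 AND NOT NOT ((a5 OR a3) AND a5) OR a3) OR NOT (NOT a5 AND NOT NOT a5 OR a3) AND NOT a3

NOT a5 OR NOT a3

NOT a5 OR NOT (NOT a5 AND NOT NOT ((a5 OR a3) AND a5) OR a3) OR NOT (NOT a5 AND NOT NOT a5 OR a3) AND NOT a3
= NOT a5 OR NOT (NOT a5 AND NOT NOT a5 OR a3) OR NOT (NOT a5 AND NOT NOT a5 OR a3) AND NOT a3   [absorption]
= NOT a5 OR NOT (NOT a5 AND NOT NOT a5 OR a3)   [absorption]
= NOT a5 OR NOT (NOT a5 AND a5 OR a3)   [double negation]
= NOT a5 OR NOT a3   [complement / identity]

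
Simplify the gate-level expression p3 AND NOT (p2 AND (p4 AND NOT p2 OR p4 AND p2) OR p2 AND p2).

p3 AND NOT p2

p3 AND NOT (p2 AND (p4 AND NOT p2 OR p4 AND p2) OR p2 AND p2)
= p3 AND NOT (p2 AND (p4 AND NOT p2 OR p4 AND p2) OR p2)   — idempotence
= p3 AND NOT (p2 AND p4 OR p2)   — distribution
= p3 AND NOT p2   — absorption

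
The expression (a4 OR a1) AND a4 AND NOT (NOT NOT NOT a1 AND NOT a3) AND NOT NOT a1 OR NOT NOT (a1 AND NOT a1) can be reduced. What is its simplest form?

(a4 OR a1) AND a4 AND NOT (NOT NOT NOT a1 AND NOT a3) AND NOT NOT a1 OR NOT NOT (a1 AND NOT a1)
= (a4 OR a1) AND a4 AND (NOT NOT a1 OR a3) AND NOT NOT a1 OR NOT NOT (a1 AND NOT a1)   (De Morgan)
= (a4 OR a1) AND a4 AND NOT NOT a1 OR NOT NOT (a1 AND NOT a1)   (absorption)
= (a4 OR a1) AND a4 AND NOT NOT a1 OR a1 AND NOT a1   (double negation)
= (a4 OR a1) AND a4 AND a1 OR a1 AND NOT a1   (double negation)
= (a4 OR a1) AND a4 AND a1   (complement / identity)
= a4 AND a1   (absorption)

a4 AND a1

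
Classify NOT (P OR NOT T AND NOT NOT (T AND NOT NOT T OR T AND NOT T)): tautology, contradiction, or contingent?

contingent

NOT (P OR NOT T AND NOT NOT (T AND NOT NOT T OR T AND NOT T))
= NOT (P OR NOT T AND NOT NOT (T AND T OR T AND NOT T))   — double negation
= NOT (P OR NOT T AND (T AND T OR T AND NOT T))   — double negation
= NOT (P OR NOT T AND T)   — distribution
= NOT P   — complement / identity
This depends on P, so it is not a constant.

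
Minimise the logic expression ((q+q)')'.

((q+q)')'
= q+q   — double negation
= q   — idempotence

q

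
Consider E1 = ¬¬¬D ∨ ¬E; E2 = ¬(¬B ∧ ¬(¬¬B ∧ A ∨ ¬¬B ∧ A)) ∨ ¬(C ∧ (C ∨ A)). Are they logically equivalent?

E1: ¬¬¬D ∨ ¬E
    = ¬D ∨ ¬E   — double negation
E2: ¬(¬B ∧ ¬(¬¬B ∧ A ∨ ¬¬B ∧ A)) ∨ ¬(C ∧ (C ∨ A))
    = ¬(¬B ∧ ¬(¬¬B ∧ A)) ∨ ¬(C ∧ (C ∨ A))   — idempotence
    = ¬(¬B ∧ ¬(¬¬B ∧ A)) ∨ ¬C   — absorption
    = ¬(¬B ∧ ¬(B ∧ A)) ∨ ¬C   — double negation
    = B ∨ B ∧ A ∨ ¬C   — De Morgan
    = B ∨ ¬C   — absorption
These differ: at A=0, B=0, C=1, D=0, E=0, E1 = 1 but E2 = 0.

No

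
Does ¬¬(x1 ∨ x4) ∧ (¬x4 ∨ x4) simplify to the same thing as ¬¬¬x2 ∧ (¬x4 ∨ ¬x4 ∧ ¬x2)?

No

E1: ¬¬(x1 ∨ x4) ∧ (¬x4 ∨ x4)
    = (x1 ∨ x4) ∧ (¬x4 ∨ x4)   (double negation)
    = x1 ∨ x4   (complement / identity)
E2: ¬¬¬x2 ∧ (¬x4 ∨ ¬x4 ∧ ¬x2)
    = ¬¬¬x2 ∧ ¬x4   (absorption)
    = ¬x2 ∧ ¬x4   (double negation)
These differ: at x1=1, x2=0, x4=1, E1 = 1 but E2 = 0.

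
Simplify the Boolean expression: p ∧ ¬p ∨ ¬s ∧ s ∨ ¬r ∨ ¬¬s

¬r ∨ s

p ∧ ¬p ∨ ¬s ∧ s ∨ ¬r ∨ ¬¬s
= p ∧ ¬p ∨ ¬r ∨ ¬¬s
= p ∧ ¬p ∨ ¬r ∨ s
= ¬r ∨ s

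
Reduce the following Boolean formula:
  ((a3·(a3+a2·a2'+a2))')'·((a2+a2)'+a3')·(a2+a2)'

((a3·(a3+a2·a2'+a2))')'·((a2+a2)'+a3')·(a2+a2)'
= a3·(a3+a2·a2'+a2)·((a2+a2)'+a3')·(a2+a2)'   (double negation)
= a3·(a3+a2·a2'+a2)·(a2+a2)'   (absorption)
= a3·(a3+a2)·(a2+a2)'   (complement / identity)
= a3·(a3+a2)·a2'   (idempotence)
= a3·a2'   (absorption)

a3·a2'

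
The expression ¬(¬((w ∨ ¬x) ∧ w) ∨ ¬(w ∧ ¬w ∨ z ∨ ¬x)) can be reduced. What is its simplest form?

w ∧ (z ∨ ¬x)

¬(¬((w ∨ ¬x) ∧ w) ∨ ¬(w ∧ ¬w ∨ z ∨ ¬x))
= ¬(¬w ∨ ¬(w ∧ ¬w ∨ z ∨ ¬x))
= w ∧ (w ∧ ¬w ∨ z ∨ ¬x)
= w ∧ (z ∨ ¬x)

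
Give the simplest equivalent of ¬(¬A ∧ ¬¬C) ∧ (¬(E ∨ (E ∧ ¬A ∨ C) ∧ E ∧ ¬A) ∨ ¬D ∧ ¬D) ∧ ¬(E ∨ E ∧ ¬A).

¬(¬A ∧ ¬¬C) ∧ (¬(E ∨ (E ∧ ¬A ∨ C) ∧ E ∧ ¬A) ∨ ¬D ∧ ¬D) ∧ ¬(E ∨ E ∧ ¬A)
= ¬(¬A ∧ ¬¬C) ∧ (¬(E ∨ E ∧ ¬A) ∨ ¬D ∧ ¬D) ∧ ¬(E ∨ E ∧ ¬A)   (absorption)
= (A ∨ ¬C) ∧ (¬(E ∨ E ∧ ¬A) ∨ ¬D ∧ ¬D) ∧ ¬(E ∨ E ∧ ¬A)   (De Morgan)
= (A ∨ ¬C) ∧ (¬(E ∨ E ∧ ¬A) ∨ ¬D) ∧ ¬(E ∨ E ∧ ¬A)   (idempotence)
= (A ∨ ¬C) ∧ ¬(E ∨ E ∧ ¬A)   (absorption)
= (A ∨ ¬C) ∧ ¬E   (absorption)

(A ∨ ¬C) ∧ ¬E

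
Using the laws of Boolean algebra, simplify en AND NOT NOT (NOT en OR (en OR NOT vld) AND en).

en AND NOT NOT (NOT en OR (en OR NOT vld) AND en)
= en AND (NOT en OR (en OR NOT vld) AND en)
= en AND (NOT en OR en)
= en

en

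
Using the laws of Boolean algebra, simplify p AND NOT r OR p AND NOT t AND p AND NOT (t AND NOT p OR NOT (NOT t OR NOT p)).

(NOT r OR NOT t) AND p

p AND NOT r OR p AND NOT t AND p AND NOT (t AND NOT p OR NOT (NOT t OR NOT p))
= p AND NOT r OR p AND NOT t AND p AND NOT (t AND NOT p OR t AND p)
= p AND NOT r OR p AND NOT t AND p AND NOT t
= p AND NOT r OR p AND NOT t
= (NOT r OR NOT t) AND p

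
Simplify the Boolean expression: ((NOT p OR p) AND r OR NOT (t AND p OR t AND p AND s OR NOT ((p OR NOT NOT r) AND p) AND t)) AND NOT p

(r OR NOT t) AND NOT p

((NOT p OR p) AND r OR NOT (t AND p OR t AND p AND s OR NOT ((p OR NOT NOT r) AND p) AND t)) AND NOT p
= ((NOT p OR p) AND r OR NOT (t AND p OR t AND p AND s OR NOT ((p OR r) AND p) AND t)) AND NOT p   [double negation]
= ((NOT p OR p) AND r OR NOT (t AND p OR t AND p AND s OR NOT p AND t)) AND NOT p   [absorption]
= ((NOT p OR p) AND r OR NOT (t AND p OR NOT p AND t)) AND NOT p   [absorption]
= ((NOT p OR p) AND r OR NOT t) AND NOT p   [distribution]
= (r OR NOT t) AND NOT p   [complement / identity]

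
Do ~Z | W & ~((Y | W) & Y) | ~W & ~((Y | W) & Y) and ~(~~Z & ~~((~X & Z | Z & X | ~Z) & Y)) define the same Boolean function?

Yes

E1: ~Z | W & ~((Y | W) & Y) | ~W & ~((Y | W) & Y)
    = ~Z | ~((Y | W) & Y)   — distribution
    = ~Z | ~Y   — absorption
E2: ~(~~Z & ~~((~X & Z | Z & X | ~Z) & Y))
    = ~(~~Z & ~~((Z | ~Z) & Y))   — distribution
    = ~Z | ~((Z | ~Z) & Y)   — De Morgan
    = ~Z | ~Y   — complement / identity
Both reduce to ~Z | ~Y, so they are equivalent.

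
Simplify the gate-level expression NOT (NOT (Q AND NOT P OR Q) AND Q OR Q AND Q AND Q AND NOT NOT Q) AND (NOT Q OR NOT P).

NOT Q

NOT (NOT (Q AND NOT P OR Q) AND Q OR Q AND Q AND Q AND NOT NOT Q) AND (NOT Q OR NOT P)
= NOT (NOT (Q AND NOT P OR Q) AND Q OR Q AND Q AND Q AND Q) AND (NOT Q OR NOT P)   — double negation
= NOT (NOT (Q AND NOT P OR Q) AND Q OR Q AND Q) AND (NOT Q OR NOT P)   — idempotence
= NOT (NOT Q AND Q OR Q AND Q) AND (NOT Q OR NOT P)   — absorption
= NOT Q AND (NOT Q OR NOT P)   — distribution
= NOT Q   — absorption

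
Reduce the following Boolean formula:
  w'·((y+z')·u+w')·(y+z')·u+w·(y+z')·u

w'·((y+z')·u+w')·(y+z')·u+w·(y+z')·u
= w'·(y+z')·u+w·(y+z')·u   — absorption
= (y+z')·u   — distribution

(y+z')·u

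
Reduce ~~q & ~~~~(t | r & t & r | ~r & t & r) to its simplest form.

q & t

~~q & ~~~~(t | r & t & r | ~r & t & r)
= ~~q & ~~~~(t | t & r)   — distribution
= ~~q & ~~~~t   — absorption
= ~~q & ~~t   — double negation
= q & ~~t   — double negation
= q & t   — double negation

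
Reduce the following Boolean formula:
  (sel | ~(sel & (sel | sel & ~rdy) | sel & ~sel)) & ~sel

~sel

(sel | ~(sel & (sel | sel & ~rdy) | sel & ~sel)) & ~sel
= (sel | ~(sel & sel | sel & ~sel)) & ~sel   (absorption)
= (sel | ~sel) & ~sel   (distribution)
= ~sel   (complement / identity)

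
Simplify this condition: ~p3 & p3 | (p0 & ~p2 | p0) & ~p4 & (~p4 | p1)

~p3 & p3 | (p0 & ~p2 | p0) & ~p4 & (~p4 | p1)
= ~p3 & p3 | p0 & ~p4 & (~p4 | p1)
= p0 & ~p4 & (~p4 | p1)
= p0 & ~p4

p0 & ~p4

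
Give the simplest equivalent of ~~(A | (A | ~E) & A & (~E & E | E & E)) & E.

~~(A | (A | ~E) & A & (~E & E | E & E)) & E
= ~~(A | (A | ~E) & A & E) & E   — distribution
= ~~(A | A & E) & E   — absorption
= ~~A & E   — absorption
= A & E   — double negation

A & E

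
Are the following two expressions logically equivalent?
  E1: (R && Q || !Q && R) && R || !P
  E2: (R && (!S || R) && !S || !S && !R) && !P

E1: (R && Q || !Q && R) && R || !P
    = R && R || !P   (distribution)
    = R || !P   (idempotence)
E2: (R && (!S || R) && !S || !S && !R) && !P
    = (R && !S || !S && !R) && !P   (absorption)
    = !S && !P   (distribution)
These differ: at P=0, Q=0, R=1, S=1, E1 = 1 but E2 = 0.

No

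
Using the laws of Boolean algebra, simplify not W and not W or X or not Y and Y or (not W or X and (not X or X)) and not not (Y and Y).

not W or X

not W and not W or X or not Y and Y or (not W or X and (not X or X)) and not not (Y and Y)
= not W and not W or X or not Y and Y or (not W or X) and not not (Y and Y)   (complement / identity)
= not W and not W or X or (not W or X) and not not (Y and Y)   (complement / identity)
= not W and not W or X or (not W or X) and not not Y   (idempotence)
= not W and not W or X or (not W or X) and Y   (double negation)
= not W or X or (not W or X) and Y   (idempotence)
= not W or X   (absorption)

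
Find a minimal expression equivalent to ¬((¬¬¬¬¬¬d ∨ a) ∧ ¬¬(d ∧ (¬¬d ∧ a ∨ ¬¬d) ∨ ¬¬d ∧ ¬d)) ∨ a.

¬d ∨ a

¬((¬¬¬¬¬¬d ∨ a) ∧ ¬¬(d ∧ (¬¬d ∧ a ∨ ¬¬d) ∨ ¬¬d ∧ ¬d)) ∨ a
= ¬((¬¬¬¬¬¬d ∨ a) ∧ ¬¬(d ∧ ¬¬d ∨ ¬¬d ∧ ¬d)) ∨ a
= ¬((¬¬¬¬d ∨ a) ∧ ¬¬(d ∧ ¬¬d ∨ ¬¬d ∧ ¬d)) ∨ a
= ¬((¬¬¬¬d ∨ a) ∧ ¬¬¬¬d) ∨ a
= ¬¬¬¬¬d ∨ a
= ¬¬¬d ∨ a
= ¬d ∨ a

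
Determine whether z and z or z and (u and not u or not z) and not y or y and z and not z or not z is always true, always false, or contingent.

z and z or z and (u and not u or not z) and not y or y and z and not z or not z
= z and z or z and not z and not y or y and z and not z or not z   — complement / identity
= z and z or z and not z or not z   — distribution
= z or not z   — distribution
= True   — complement

always true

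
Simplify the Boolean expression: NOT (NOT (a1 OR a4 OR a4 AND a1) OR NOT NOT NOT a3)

NOT (NOT (a1 OR a4 OR a4 AND a1) OR NOT NOT NOT a3)
= NOT (NOT (a1 OR a4) OR NOT NOT NOT a3)   [absorption]
= (a1 OR a4) AND NOT NOT a3   [De Morgan]
= (a1 OR a4) AND a3   [double negation]

(a1 OR a4) AND a3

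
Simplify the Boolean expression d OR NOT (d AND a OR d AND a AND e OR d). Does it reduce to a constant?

d OR NOT (d AND a OR d AND a AND e OR d)
= d OR NOT (d AND a OR d)   — absorption
= d OR NOT d   — absorption
= TRUE   — complement

TRUE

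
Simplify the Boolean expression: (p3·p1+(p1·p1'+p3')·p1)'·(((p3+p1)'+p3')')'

p1'·p3'

(p3·p1+(p1·p1'+p3')·p1)'·(((p3+p1)'+p3')')'
= (p3·p1+(p1·p1'+p3')·p1)'·((p3+p1)·p3)'   (De Morgan)
= (p3·p1+p3'·p1)'·((p3+p1)·p3)'   (complement / identity)
= (p3·p1+p3'·p1)'·p3'   (absorption)
= p1'·p3'   (distribution)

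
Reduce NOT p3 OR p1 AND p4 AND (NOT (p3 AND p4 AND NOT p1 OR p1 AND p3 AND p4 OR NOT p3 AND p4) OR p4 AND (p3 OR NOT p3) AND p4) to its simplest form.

NOT p3 OR p1 AND p4

NOT p3 OR p1 AND p4 AND (NOT (p3 AND p4 AND NOT p1 OR p1 AND p3 AND p4 OR NOT p3 AND p4) OR p4 AND (p3 OR NOT p3) AND p4)
= NOT p3 OR p1 AND p4 AND (NOT (p3 AND p4 AND NOT p1 OR p1 AND p3 AND p4 OR NOT p3 AND p4) OR p4 AND p4)   [complement / identity]
= NOT p3 OR p1 AND p4 AND (NOT (p3 AND p4 OR NOT p3 AND p4) OR p4 AND p4)   [distribution]
= NOT p3 OR p1 AND p4 AND (NOT (p3 AND p4 OR NOT p3 AND p4) OR p4)   [idempotence]
= NOT p3 OR p1 AND p4 AND (NOT p4 OR p4)   [distribution]
= NOT p3 OR p1 AND p4   [complement / identity]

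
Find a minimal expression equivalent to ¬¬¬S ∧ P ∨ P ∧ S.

¬¬¬S ∧ P ∨ P ∧ S
= ¬S ∧ P ∨ P ∧ S   [double negation]
= P   [distribution]

P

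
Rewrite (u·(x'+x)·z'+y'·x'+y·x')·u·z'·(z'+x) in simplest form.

u·z'

(u·(x'+x)·z'+y'·x'+y·x')·u·z'·(z'+x)
= (u·(x'+x)·z'+x')·u·z'·(z'+x)   [distribution]
= (u·(x'+x)·z'+x')·u·z'   [absorption]
= (u·z'+x')·u·z'   [complement / identity]
= u·z'   [absorption]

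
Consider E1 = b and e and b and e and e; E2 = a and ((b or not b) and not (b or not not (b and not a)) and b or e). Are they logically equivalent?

E1: b and e and b and e and e
    = b and e and b and e
    = b and e
E2: a and ((b or not b) and not (b or not not (b and not a)) and b or e)
    = a and ((b or not b) and not (b or b and not a) and b or e)
    = a and ((b or not b) and not b and b or e)
    = a and (not b and b or e)
    = a and e
These differ: at a=1, b=0, e=1, E1 = 0 but E2 = 1.

No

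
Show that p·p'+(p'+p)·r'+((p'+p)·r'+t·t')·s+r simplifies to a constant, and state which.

1

p·p'+(p'+p)·r'+((p'+p)·r'+t·t')·s+r
= p·p'+(p'+p)·r'+(p'+p)·r'·s+r
= p·p'+(p'+p)·r'+r
= p·p'+r'+r
= r'+r
= 1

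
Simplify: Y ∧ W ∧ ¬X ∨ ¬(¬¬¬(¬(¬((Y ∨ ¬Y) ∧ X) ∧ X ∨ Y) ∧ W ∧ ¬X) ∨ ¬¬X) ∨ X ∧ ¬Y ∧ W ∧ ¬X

W ∧ ¬X

Y ∧ W ∧ ¬X ∨ ¬(¬¬¬(¬(¬((Y ∨ ¬Y) ∧ X) ∧ X ∨ Y) ∧ W ∧ ¬X) ∨ ¬¬X) ∨ X ∧ ¬Y ∧ W ∧ ¬X
= Y ∧ W ∧ ¬X ∨ ¬(¬¬¬(¬(¬X ∧ X ∨ Y) ∧ W ∧ ¬X) ∨ ¬¬X) ∨ X ∧ ¬Y ∧ W ∧ ¬X   [complement / identity]
= Y ∧ W ∧ ¬X ∨ ¬¬(¬(¬X ∧ X ∨ Y) ∧ W ∧ ¬X) ∧ ¬X ∨ X ∧ ¬Y ∧ W ∧ ¬X   [De Morgan]
= Y ∧ W ∧ ¬X ∨ ¬¬(¬Y ∧ W ∧ ¬X) ∧ ¬X ∨ X ∧ ¬Y ∧ W ∧ ¬X   [complement / identity]
= Y ∧ W ∧ ¬X ∨ ¬Y ∧ W ∧ ¬X ∧ ¬X ∨ X ∧ ¬Y ∧ W ∧ ¬X   [double negation]
= Y ∧ W ∧ ¬X ∨ ¬Y ∧ W ∧ ¬X   [distribution]
= W ∧ ¬X   [distribution]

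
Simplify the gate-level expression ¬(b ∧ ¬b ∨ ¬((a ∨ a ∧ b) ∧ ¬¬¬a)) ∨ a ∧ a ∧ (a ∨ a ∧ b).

a

¬(b ∧ ¬b ∨ ¬((a ∨ a ∧ b) ∧ ¬¬¬a)) ∨ a ∧ a ∧ (a ∨ a ∧ b)
= ¬¬((a ∨ a ∧ b) ∧ ¬¬¬a) ∨ a ∧ a ∧ (a ∨ a ∧ b)
= ¬¬((a ∨ a ∧ b) ∧ ¬a) ∨ a ∧ a ∧ (a ∨ a ∧ b)
= (a ∨ a ∧ b) ∧ ¬a ∨ a ∧ a ∧ (a ∨ a ∧ b)
= (a ∨ a ∧ b) ∧ ¬a ∨ a ∧ (a ∨ a ∧ b)
= a ∨ a ∧ b
= a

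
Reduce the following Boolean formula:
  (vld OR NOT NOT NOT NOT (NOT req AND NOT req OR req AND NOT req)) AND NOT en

(vld OR NOT req) AND NOT en

(vld OR NOT NOT NOT NOT (NOT req AND NOT req OR req AND NOT req)) AND NOT en
= (vld OR NOT NOT (NOT req AND NOT req OR req AND NOT req)) AND NOT en   — double negation
= (vld OR NOT NOT NOT req) AND NOT en   — distribution
= (vld OR NOT req) AND NOT en   — double negation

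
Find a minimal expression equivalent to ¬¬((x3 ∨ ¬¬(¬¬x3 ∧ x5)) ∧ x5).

x3 ∧ x5

¬¬((x3 ∨ ¬¬(¬¬x3 ∧ x5)) ∧ x5)
= ¬¬((x3 ∨ ¬¬x3 ∧ x5) ∧ x5)   — double negation
= (x3 ∨ ¬¬x3 ∧ x5) ∧ x5   — double negation
= (x3 ∨ x3 ∧ x5) ∧ x5   — double negation
= x3 ∧ x5   — absorption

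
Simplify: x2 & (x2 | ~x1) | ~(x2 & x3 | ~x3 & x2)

x2 & (x2 | ~x1) | ~(x2 & x3 | ~x3 & x2)
= x2 | ~(x2 & x3 | ~x3 & x2)
= x2 | ~x2
= 1

1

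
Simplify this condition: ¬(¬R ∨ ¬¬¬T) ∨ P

¬(¬R ∨ ¬¬¬T) ∨ P
= ¬(¬R ∨ ¬T) ∨ P   — double negation
= R ∧ T ∨ P   — De Morgan

R ∧ T ∨ P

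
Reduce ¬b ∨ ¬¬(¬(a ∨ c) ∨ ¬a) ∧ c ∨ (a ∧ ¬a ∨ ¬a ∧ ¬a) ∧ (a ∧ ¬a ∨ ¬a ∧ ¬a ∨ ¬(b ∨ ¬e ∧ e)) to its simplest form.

¬b ∨ ¬a

¬b ∨ ¬¬(¬(a ∨ c) ∨ ¬a) ∧ c ∨ (a ∧ ¬a ∨ ¬a ∧ ¬a) ∧ (a ∧ ¬a ∨ ¬a ∧ ¬a ∨ ¬(b ∨ ¬e ∧ e))
= ¬b ∨ ¬¬(¬(a ∨ c) ∨ ¬a) ∧ c ∨ (a ∧ ¬a ∨ ¬a ∧ ¬a) ∧ (a ∧ ¬a ∨ ¬a ∧ ¬a ∨ ¬b)
= ¬b ∨ ¬((a ∨ c) ∧ a) ∧ c ∨ (a ∧ ¬a ∨ ¬a ∧ ¬a) ∧ (a ∧ ¬a ∨ ¬a ∧ ¬a ∨ ¬b)
= ¬b ∨ ¬a ∧ c ∨ (a ∧ ¬a ∨ ¬a ∧ ¬a) ∧ (a ∧ ¬a ∨ ¬a ∧ ¬a ∨ ¬b)
= ¬b ∨ ¬a ∧ c ∨ a ∧ ¬a ∨ ¬a ∧ ¬a
= ¬b ∨ ¬a ∧ c ∨ ¬a
= ¬b ∨ ¬a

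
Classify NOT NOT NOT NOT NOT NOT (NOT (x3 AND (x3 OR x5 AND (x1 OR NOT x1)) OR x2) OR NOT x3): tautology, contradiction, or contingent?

NOT NOT NOT NOT NOT NOT (NOT (x3 AND (x3 OR x5 AND (x1 OR NOT x1)) OR x2) OR NOT x3)
= NOT NOT NOT NOT NOT NOT (NOT (x3 AND (x3 OR x5) OR x2) OR NOT x3)   [complement / identity]
= NOT NOT NOT NOT NOT ((x3 AND (x3 OR x5) OR x2) AND x3)   [De Morgan]
= NOT NOT NOT NOT NOT ((x3 OR x2) AND x3)   [absorption]
= NOT NOT NOT NOT NOT x3   [absorption]
= NOT NOT NOT x3   [double negation]
= NOT x3   [double negation]
This depends on x3, so it is not a constant.

contingent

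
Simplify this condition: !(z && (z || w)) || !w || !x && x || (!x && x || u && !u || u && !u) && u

!(z && (z || w)) || !w || !x && x || (!x && x || u && !u || u && !u) && u
= !(z && (z || w)) || !w || !x && x || (!x && x || u && !u) && u   [idempotence]
= !(z && (z || w)) || !w || !x && x || !x && x && u   [complement / identity]
= !z || !w || !x && x || !x && x && u   [absorption]
= !z || !w || !x && x   [absorption]
= !z || !w   [complement / identity]

!z || !w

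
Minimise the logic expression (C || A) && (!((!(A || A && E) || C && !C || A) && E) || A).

C && !E || A

(C || A) && (!((!(A || A && E) || C && !C || A) && E) || A)
= (C || A) && (!((!(A || A && E) || A) && E) || A)   [complement / identity]
= (C || A) && (!((!A || A) && E) || A)   [absorption]
= (C || A) && (!E || A)   [complement / identity]
= C && !E || A   [distribution]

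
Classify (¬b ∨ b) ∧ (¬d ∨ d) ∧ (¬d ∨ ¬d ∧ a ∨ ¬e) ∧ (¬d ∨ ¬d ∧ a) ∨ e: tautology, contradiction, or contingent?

(¬b ∨ b) ∧ (¬d ∨ d) ∧ (¬d ∨ ¬d ∧ a ∨ ¬e) ∧ (¬d ∨ ¬d ∧ a) ∨ e
= (¬b ∨ b) ∧ (¬d ∨ d) ∧ (¬d ∨ ¬d ∧ a) ∨ e   (absorption)
= (¬d ∨ d) ∧ (¬d ∨ ¬d ∧ a) ∨ e   (complement / identity)
= (¬d ∨ d) ∧ ¬d ∨ e   (absorption)
= ¬d ∨ e   (complement / identity)
This depends on d, e, so it is not a constant.

contingent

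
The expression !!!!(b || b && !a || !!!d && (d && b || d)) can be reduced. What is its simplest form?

b

!!!!(b || b && !a || !!!d && (d && b || d))
= !!!!(b || !!!d && (d && b || d))   — absorption
= !!(b || !!!d && (d && b || d))   — double negation
= !!(b || !!!d && d)   — absorption
= !!(b || !d && d)   — double negation
= !!b   — complement / identity
= b   — double negation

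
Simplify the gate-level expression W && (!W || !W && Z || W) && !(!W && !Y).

W

W && (!W || !W && Z || W) && !(!W && !Y)
= W && (!W || W) && !(!W && !Y)   [absorption]
= W && !(!W && !Y)   [complement / identity]
= W && (W || Y)   [De Morgan]
= W   [absorption]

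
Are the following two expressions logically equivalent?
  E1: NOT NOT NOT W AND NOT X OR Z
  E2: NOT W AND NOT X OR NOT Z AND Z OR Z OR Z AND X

E1: NOT NOT NOT W AND NOT X OR Z
    = NOT W AND NOT X OR Z   [double negation]
E2: NOT W AND NOT X OR NOT Z AND Z OR Z OR Z AND X
    = NOT W AND NOT X OR Z OR Z AND X   [complement / identity]
    = NOT W AND NOT X OR Z   [absorption]
Both reduce to NOT W AND NOT X OR Z, so they are equivalent.

Yes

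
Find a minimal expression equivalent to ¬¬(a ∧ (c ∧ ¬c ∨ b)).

¬¬(a ∧ (c ∧ ¬c ∨ b))
= ¬¬(a ∧ b)   (complement / identity)
= a ∧ b   (double negation)

a ∧ b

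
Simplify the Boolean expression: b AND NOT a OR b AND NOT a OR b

b AND NOT a OR b AND NOT a OR b
= b AND NOT a OR b   — idempotence
= b   — absorption

b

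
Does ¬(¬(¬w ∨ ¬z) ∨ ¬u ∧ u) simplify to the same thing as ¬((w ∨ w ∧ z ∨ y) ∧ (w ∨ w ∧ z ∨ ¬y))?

No

E1: ¬(¬(¬w ∨ ¬z) ∨ ¬u ∧ u)
    = ¬¬(¬w ∨ ¬z)   [complement / identity]
    = ¬w ∨ ¬z   [double negation]
E2: ¬((w ∨ w ∧ z ∨ y) ∧ (w ∨ w ∧ z ∨ ¬y))
    = ¬(y ∧ ¬y ∨ w ∨ w ∧ z)   [distribution]
    = ¬(y ∧ ¬y ∨ w)   [absorption]
    = ¬w   [complement / identity]
These differ: at u=0, w=1, y=0, z=0, E1 = 1 but E2 = 0.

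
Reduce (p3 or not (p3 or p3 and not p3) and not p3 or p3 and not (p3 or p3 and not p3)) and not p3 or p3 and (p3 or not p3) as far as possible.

(p3 or not (p3 or p3 and not p3) and not p3 or p3 and not (p3 or p3 and not p3)) and not p3 or p3 and (p3 or not p3)
= (p3 or not (p3 or p3 and not p3) and (not p3 or p3)) and not p3 or p3 and (p3 or not p3)   — distribution
= (p3 or not (p3 or p3 and not p3)) and not p3 or p3 and (p3 or not p3)   — complement / identity
= (p3 or not p3) and not p3 or p3 and (p3 or not p3)   — complement / identity
= p3 or not p3   — distribution
= True   — complement

True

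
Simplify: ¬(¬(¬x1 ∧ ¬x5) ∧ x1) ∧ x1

False

¬(¬(¬x1 ∧ ¬x5) ∧ x1) ∧ x1
= ¬((x1 ∨ x5) ∧ x1) ∧ x1
= ¬x1 ∧ x1
= False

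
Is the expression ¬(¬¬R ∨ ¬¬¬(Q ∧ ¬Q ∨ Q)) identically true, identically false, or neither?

¬(¬¬R ∨ ¬¬¬(Q ∧ ¬Q ∨ Q))
= ¬R ∧ ¬¬(Q ∧ ¬Q ∨ Q)   [De Morgan]
= ¬R ∧ ¬¬Q   [complement / identity]
= ¬R ∧ Q   [double negation]
This depends on Q, R, so it is not a constant.

neither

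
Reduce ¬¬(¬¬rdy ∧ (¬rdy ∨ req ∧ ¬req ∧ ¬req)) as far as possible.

False

¬¬(¬¬rdy ∧ (¬rdy ∨ req ∧ ¬req ∧ ¬req))
= ¬¬(rdy ∧ (¬rdy ∨ req ∧ ¬req ∧ ¬req))   (double negation)
= rdy ∧ (¬rdy ∨ req ∧ ¬req ∧ ¬req)   (double negation)
= rdy ∧ (¬rdy ∨ req ∧ ¬req)   (idempotence)
= rdy ∧ ¬rdy   (complement / identity)
= False   (complement)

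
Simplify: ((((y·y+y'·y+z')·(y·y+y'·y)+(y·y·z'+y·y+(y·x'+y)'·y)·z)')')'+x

y'+x

((((y·y+y'·y+z')·(y·y+y'·y)+(y·y·z'+y·y+(y·x'+y)'·y)·z)')')'+x
= (((y·y+y'·y+(y·y·z'+y·y+(y·x'+y)'·y)·z)')')'+x   (absorption)
= (((y·y+y'·y+(y·y·z'+y·y+y'·y)·z)')')'+x   (absorption)
= (y·y+y'·y+(y·y·z'+y·y+y'·y)·z)'+x   (double negation)
= (y·y+y'·y+(y·y+y'·y)·z)'+x   (absorption)
= (y·y+y'·y)'+x   (absorption)
= y'+x   (distribution)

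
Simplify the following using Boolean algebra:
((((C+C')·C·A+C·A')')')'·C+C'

((((C+C')·C·A+C·A')')')'·C+C'
= (((C·A+C·A')')')'·C+C'   [complement / identity]
= ((C')')'·C+C'   [distribution]
= C'·C+C'   [double negation]
= C'   [complement / identity]

C'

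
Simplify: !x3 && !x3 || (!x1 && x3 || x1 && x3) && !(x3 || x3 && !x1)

!x3

!x3 && !x3 || (!x1 && x3 || x1 && x3) && !(x3 || x3 && !x1)
= !x3 && !x3 || (!x1 && x3 || x1 && x3) && !x3   [absorption]
= !x3 && !x3 || x3 && !x3   [distribution]
= !x3 && !x3   [complement / identity]
= !x3   [idempotence]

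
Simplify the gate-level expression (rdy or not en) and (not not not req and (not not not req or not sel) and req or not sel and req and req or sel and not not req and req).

(rdy or not en) and req

(rdy or not en) and (not not not req and (not not not req or not sel) and req or not sel and req and req or sel and not not req and req)
= (rdy or not en) and (not not not req and (not not not req or not sel) and req or not sel and req and req or sel and req and req)
= (rdy or not en) and (not not not req and req or not sel and req and req or sel and req and req)
= (rdy or not en) and (not req and req or not sel and req and req or sel and req and req)
= (rdy or not en) and (not req and req or req and req)
= (rdy or not en) and req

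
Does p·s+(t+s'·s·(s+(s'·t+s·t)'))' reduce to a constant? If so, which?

no

p·s+(t+s'·s·(s+(s'·t+s·t)'))'
= p·s+(t+s'·s·(s+t'))'   — distribution
= p·s+(t+s'·s)'   — absorption
= p·s+t'   — complement / identity
This depends on p, s, t, so it is not a constant.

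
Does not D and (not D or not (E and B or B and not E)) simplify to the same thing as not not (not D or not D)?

E1: not D and (not D or not (E and B or B and not E))
    = not D and (not D or not B)
    = not D
E2: not not (not D or not D)
    = not (D and D)
    = not D
Both reduce to not D, so they are equivalent.

Yes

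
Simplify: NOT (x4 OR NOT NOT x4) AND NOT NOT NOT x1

NOT x4 AND NOT x1

NOT (x4 OR NOT NOT x4) AND NOT NOT NOT x1
= NOT (x4 OR x4) AND NOT NOT NOT x1
= NOT x4 AND NOT NOT NOT x1
= NOT x4 AND NOT x1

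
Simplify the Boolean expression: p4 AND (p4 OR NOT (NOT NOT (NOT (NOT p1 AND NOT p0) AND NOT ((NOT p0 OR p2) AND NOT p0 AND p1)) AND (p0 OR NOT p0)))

p4

p4 AND (p4 OR NOT (NOT NOT (NOT (NOT p1 AND NOT p0) AND NOT ((NOT p0 OR p2) AND NOT p0 AND p1)) AND (p0 OR NOT p0)))
= p4 AND (p4 OR NOT (NOT (NOT p1 AND NOT p0 OR (NOT p0 OR p2) AND NOT p0 AND p1) AND (p0 OR NOT p0)))   — De Morgan
= p4 AND (p4 OR NOT (NOT (NOT p1 AND NOT p0 OR NOT p0 AND p1) AND (p0 OR NOT p0)))   — absorption
= p4 AND (p4 OR NOT NOT (NOT p1 AND NOT p0 OR NOT p0 AND p1))   — complement / identity
= p4 AND (p4 OR NOT NOT NOT p0)   — distribution
= p4 AND (p4 OR NOT p0)   — double negation
= p4   — absorption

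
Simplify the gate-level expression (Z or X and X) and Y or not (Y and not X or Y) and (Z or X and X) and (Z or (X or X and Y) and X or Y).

Z or X

(Z or X and X) and Y or not (Y and not X or Y) and (Z or X and X) and (Z or (X or X and Y) and X or Y)
= (Z or X and X) and Y or not (Y and not X or Y) and (Z or X and X) and (Z or X and X or Y)   — absorption
= (Z or X and X) and Y or not (Y and not X or Y) and (Z or X and X)   — absorption
= (Z or X and X) and Y or not Y and (Z or X and X)   — absorption
= Z or X and X   — distribution
= Z or X   — idempotence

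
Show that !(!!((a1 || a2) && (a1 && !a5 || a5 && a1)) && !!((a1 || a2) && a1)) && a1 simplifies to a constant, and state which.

false

!(!!((a1 || a2) && (a1 && !a5 || a5 && a1)) && !!((a1 || a2) && a1)) && a1
= !(!!((a1 || a2) && a1) && !!((a1 || a2) && a1)) && a1   (distribution)
= !!!((a1 || a2) && a1) && a1   (idempotence)
= !!!a1 && a1   (absorption)
= !a1 && a1   (double negation)
= false   (complement)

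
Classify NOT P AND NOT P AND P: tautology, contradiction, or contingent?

NOT P AND NOT P AND P
= NOT P AND P   [idempotence]
= FALSE   [complement]

contradiction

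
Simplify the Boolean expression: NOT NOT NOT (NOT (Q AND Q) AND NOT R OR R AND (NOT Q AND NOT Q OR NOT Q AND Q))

Q

NOT NOT NOT (NOT (Q AND Q) AND NOT R OR R AND (NOT Q AND NOT Q OR NOT Q AND Q))
= NOT NOT NOT (NOT (Q AND Q) AND NOT R OR R AND NOT Q)   — distribution
= NOT (NOT (Q AND Q) AND NOT R OR R AND NOT Q)   — double negation
= NOT (NOT Q AND NOT R OR R AND NOT Q)   — idempotence
= NOT ((NOT R OR R) AND NOT Q)   — distribution
= NOT NOT Q   — complement / identity
= Q   — double negation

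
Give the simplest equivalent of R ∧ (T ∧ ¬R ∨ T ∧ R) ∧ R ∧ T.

R ∧ T

R ∧ (T ∧ ¬R ∨ T ∧ R) ∧ R ∧ T
= R ∧ T ∧ R ∧ T
= R ∧ T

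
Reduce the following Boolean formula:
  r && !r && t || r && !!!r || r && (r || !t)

r && !r && t || r && !!!r || r && (r || !t)
= r && !r && t || r && !r || r && (r || !t)
= r && !r || r && (r || !t)
= r && !r || r
= r

r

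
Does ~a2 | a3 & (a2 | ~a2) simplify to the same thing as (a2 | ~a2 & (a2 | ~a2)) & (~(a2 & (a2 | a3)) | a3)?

Yes

E1: ~a2 | a3 & (a2 | ~a2)
    = ~a2 | a3
E2: (a2 | ~a2 & (a2 | ~a2)) & (~(a2 & (a2 | a3)) | a3)
    = (a2 | ~a2) & (~(a2 & (a2 | a3)) | a3)
    = (a2 | ~a2) & (~a2 | a3)
    = ~a2 | a3
Both reduce to ~a2 | a3, so they are equivalent.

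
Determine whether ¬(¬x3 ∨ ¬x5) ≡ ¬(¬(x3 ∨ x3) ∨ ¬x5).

Yes

E1: ¬(¬x3 ∨ ¬x5)
    = x3 ∧ x5   [De Morgan]
E2: ¬(¬(x3 ∨ x3) ∨ ¬x5)
    = (x3 ∨ x3) ∧ x5   [De Morgan]
    = x3 ∧ x5   [idempotence]
Both reduce to x3 ∧ x5, so they are equivalent.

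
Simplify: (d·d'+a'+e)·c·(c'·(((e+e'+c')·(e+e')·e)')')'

(a'+e)·c

(d·d'+a'+e)·c·(c'·(((e+e'+c')·(e+e')·e)')')'
= (d·d'+a'+e)·c·(c'·(((e+e')·e)')')'   (absorption)
= (d·d'+a'+e)·c·(c'·(e')')'   (complement / identity)
= (d·d'+a'+e)·c·(c+e')   (De Morgan)
= (a'+e)·c·(c+e')   (complement / identity)
= (a'+e)·c   (absorption)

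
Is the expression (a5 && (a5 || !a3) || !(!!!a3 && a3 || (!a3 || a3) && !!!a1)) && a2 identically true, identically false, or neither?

(a5 && (a5 || !a3) || !(!!!a3 && a3 || (!a3 || a3) && !!!a1)) && a2
= (a5 || !(!!!a3 && a3 || (!a3 || a3) && !!!a1)) && a2   — absorption
= (a5 || !(!a3 && a3 || (!a3 || a3) && !!!a1)) && a2   — double negation
= (a5 || !(!a3 && a3 || !!!a1)) && a2   — complement / identity
= (a5 || !(!a3 && a3 || !a1)) && a2   — double negation
= (a5 || !!a1) && a2   — complement / identity
= (a5 || a1) && a2   — double negation
This depends on a1, a2, a5, so it is not a constant.

neither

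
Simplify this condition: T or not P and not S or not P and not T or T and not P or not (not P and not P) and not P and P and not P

T or not P and not S or not P and not T or T and not P or not (not P and not P) and not P and P and not P
= T or not P and not S or not P or not (not P and not P) and not P and P and not P   — distribution
= T or not P and not S or not P or (P or P) and not P and P and not P   — De Morgan
= T or not P or (P or P) and not P and P and not P   — absorption
= T or not P or P and not P and P and not P   — idempotence
= T or not P or P and not P   — idempotence
= T or not P   — complement / identity

T or not P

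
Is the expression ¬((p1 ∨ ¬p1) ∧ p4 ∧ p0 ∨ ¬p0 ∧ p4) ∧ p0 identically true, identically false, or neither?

neither

¬((p1 ∨ ¬p1) ∧ p4 ∧ p0 ∨ ¬p0 ∧ p4) ∧ p0
= ¬(p4 ∧ p0 ∨ ¬p0 ∧ p4) ∧ p0   [complement / identity]
= ¬p4 ∧ p0   [distribution]
This depends on p0, p4, so it is not a constant.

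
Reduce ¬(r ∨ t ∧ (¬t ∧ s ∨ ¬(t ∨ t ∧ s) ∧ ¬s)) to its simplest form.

¬r

¬(r ∨ t ∧ (¬t ∧ s ∨ ¬(t ∨ t ∧ s) ∧ ¬s))
= ¬(r ∨ t ∧ (¬t ∧ s ∨ ¬t ∧ ¬s))   — absorption
= ¬(r ∨ t ∧ ¬t)   — distribution
= ¬r   — complement / identity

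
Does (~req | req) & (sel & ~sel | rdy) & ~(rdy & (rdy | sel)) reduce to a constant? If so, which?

(~req | req) & (sel & ~sel | rdy) & ~(rdy & (rdy | sel))
= (~req | req) & rdy & ~(rdy & (rdy | sel))
= rdy & ~(rdy & (rdy | sel))
= rdy & ~rdy
= 0

yes, False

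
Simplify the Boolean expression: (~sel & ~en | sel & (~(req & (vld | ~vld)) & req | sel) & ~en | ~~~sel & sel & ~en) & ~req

(~sel & ~en | sel & (~(req & (vld | ~vld)) & req | sel) & ~en | ~~~sel & sel & ~en) & ~req
= (~sel & ~en | sel & (~(req & (vld | ~vld)) & req | sel) & ~en | ~sel & sel & ~en) & ~req   — double negation
= (~sel & ~en | sel & (~req & req | sel) & ~en | ~sel & sel & ~en) & ~req   — complement / identity
= (~sel & ~en | sel & sel & ~en | ~sel & sel & ~en) & ~req   — complement / identity
= (~sel & ~en | sel & ~en) & ~req   — distribution
= ~en & ~req   — distribution

~en & ~req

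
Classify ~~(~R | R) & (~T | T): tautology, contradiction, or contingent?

~~(~R | R) & (~T | T)
= (~R | R) & (~T | T)   (double negation)
= ~R | R   (complement / identity)
= 1   (complement)

tautology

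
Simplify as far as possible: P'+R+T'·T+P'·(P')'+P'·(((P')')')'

P'+R

P'+R+T'·T+P'·(P')'+P'·(((P')')')'
= P'+R+P'·(P')'+P'·(((P')')')'   (complement / identity)
= P'+R+P'·P+P'·(((P')')')'   (double negation)
= P'+R+P'·P+P'·(P')'   (double negation)
= P'+R+P'·P+P'·P   (double negation)
= P'+R+P'·P   (idempotence)
= P'+R   (complement / identity)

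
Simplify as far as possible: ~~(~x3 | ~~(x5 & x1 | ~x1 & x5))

~~(~x3 | ~~(x5 & x1 | ~x1 & x5))
= ~~(~x3 | ~~x5)   [distribution]
= ~x3 | ~~x5   [double negation]
= ~x3 | x5   [double negation]

~x3 | x5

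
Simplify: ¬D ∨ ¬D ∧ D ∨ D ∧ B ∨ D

¬D ∨ ¬D ∧ D ∨ D ∧ B ∨ D
= ¬D ∨ ¬D ∧ D ∨ D   [absorption]
= ¬D ∨ D   [complement / identity]
= True   [complement]

True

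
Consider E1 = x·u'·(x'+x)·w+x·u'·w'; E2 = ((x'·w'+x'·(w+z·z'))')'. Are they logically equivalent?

No

E1: x·u'·(x'+x)·w+x·u'·w'
    = x·u'·w+x·u'·w'
    = x·u'
E2: ((x'·w'+x'·(w+z·z'))')'
    = ((x'·w'+x'·w)')'
    = ((x')')'
    = x'
These differ: at u=0, w=1, x=0, z=0, E1 = 0 but E2 = 1.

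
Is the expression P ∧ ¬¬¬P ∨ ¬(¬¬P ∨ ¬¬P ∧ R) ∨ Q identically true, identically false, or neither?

neither

P ∧ ¬¬¬P ∨ ¬(¬¬P ∨ ¬¬P ∧ R) ∨ Q
= P ∧ ¬¬¬P ∨ ¬¬¬P ∨ Q   — absorption
= P ∧ ¬P ∨ ¬¬¬P ∨ Q   — double negation
= ¬¬¬P ∨ Q   — complement / identity
= ¬P ∨ Q   — double negation
This depends on P, Q, so it is not a constant.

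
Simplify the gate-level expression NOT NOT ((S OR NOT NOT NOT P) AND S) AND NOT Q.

S AND NOT Q

NOT NOT ((S OR NOT NOT NOT P) AND S) AND NOT Q
= NOT NOT ((S OR NOT P) AND S) AND NOT Q   [double negation]
= (S OR NOT P) AND S AND NOT Q   [double negation]
= S AND NOT Q   [absorption]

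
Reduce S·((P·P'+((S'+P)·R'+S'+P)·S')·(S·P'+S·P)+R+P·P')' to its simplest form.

S·R'

S·((P·P'+((S'+P)·R'+S'+P)·S')·(S·P'+S·P)+R+P·P')'
= S·((P·P'+((S'+P)·R'+S'+P)·S')·(S·P'+S·P)+R)'   (complement / identity)
= S·((P·P'+((S'+P)·R'+S'+P)·S')·S+R)'   (distribution)
= S·((P·P'+(S'+P)·S')·S+R)'   (absorption)
= S·((S'+P)·S'·S+R)'   (complement / identity)
= S·(S'·S+R)'   (absorption)
= S·R'   (complement / identity)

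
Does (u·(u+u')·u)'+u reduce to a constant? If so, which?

(u·(u+u')·u)'+u
= (u·u)'+u
= u'+u
= 1

yes, True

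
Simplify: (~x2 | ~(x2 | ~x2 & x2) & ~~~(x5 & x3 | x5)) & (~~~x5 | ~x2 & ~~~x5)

~x2 & ~x5

(~x2 | ~(x2 | ~x2 & x2) & ~~~(x5 & x3 | x5)) & (~~~x5 | ~x2 & ~~~x5)
= (~x2 | ~(x2 | ~x2 & x2) & ~~~x5) & (~~~x5 | ~x2 & ~~~x5)   (absorption)
= (~x2 | ~x2 & ~~~x5) & (~~~x5 | ~x2 & ~~~x5)   (complement / identity)
= ~x2 & ~~~x5 | ~x2 & ~~~x5   (distribution)
= ~x2 & ~~~x5   (idempotence)
= ~x2 & ~x5   (double negation)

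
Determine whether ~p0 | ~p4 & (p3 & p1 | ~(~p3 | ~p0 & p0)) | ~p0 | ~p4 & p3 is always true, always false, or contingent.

contingent

~p0 | ~p4 & (p3 & p1 | ~(~p3 | ~p0 & p0)) | ~p0 | ~p4 & p3
= ~p0 | ~p4 & (p3 & p1 | ~~p3) | ~p0 | ~p4 & p3
= ~p0 | ~p4 & (p3 & p1 | p3) | ~p0 | ~p4 & p3
= ~p0 | ~p4 & p3 | ~p0 | ~p4 & p3
= ~p0 | ~p4 & p3
This depends on p0, p3, p4, so it is not a constant.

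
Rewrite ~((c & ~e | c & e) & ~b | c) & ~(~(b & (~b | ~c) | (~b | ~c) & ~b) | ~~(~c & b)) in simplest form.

~((c & ~e | c & e) & ~b | c) & ~(~(b & (~b | ~c) | (~b | ~c) & ~b) | ~~(~c & b))
= ~((c & ~e | c & e) & ~b | c) & ~(~(~b | ~c) | ~~(~c & b))   — distribution
= ~(c & ~b | c) & ~(~(~b | ~c) | ~~(~c & b))   — distribution
= ~(c & ~b | c) & ~(b & c | ~~(~c & b))   — De Morgan
= ~(c & ~b | c) & ~(b & c | ~c & b)   — double negation
= ~c & ~(b & c | ~c & b)   — absorption
= ~c & ~b   — distribution

~c & ~b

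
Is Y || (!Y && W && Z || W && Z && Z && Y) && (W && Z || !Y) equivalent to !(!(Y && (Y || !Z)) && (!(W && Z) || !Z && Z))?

E1: Y || (!Y && W && Z || W && Z && Z && Y) && (W && Z || !Y)
    = Y || (!Y && W && Z || W && Z && Y) && (W && Z || !Y)   [idempotence]
    = Y || W && Z && (W && Z || !Y)   [distribution]
    = Y || W && Z   [absorption]
E2: !(!(Y && (Y || !Z)) && (!(W && Z) || !Z && Z))
    = !(!(Y && (Y || !Z)) && !(W && Z))   [complement / identity]
    = Y && (Y || !Z) || W && Z   [De Morgan]
    = Y || W && Z   [absorption]
Both reduce to Y || W && Z, so they are equivalent.

Yes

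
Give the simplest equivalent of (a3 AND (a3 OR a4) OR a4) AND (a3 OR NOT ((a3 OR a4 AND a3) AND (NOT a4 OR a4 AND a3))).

(a3 AND (a3 OR a4) OR a4) AND (a3 OR NOT ((a3 OR a4 AND a3) AND (NOT a4 OR a4 AND a3)))
= (a3 AND (a3 OR a4) OR a4) AND (a3 OR NOT (a4 AND a3 OR a3 AND NOT a4))   [distribution]
= (a3 AND (a3 OR a4) OR a4) AND (a3 OR NOT a3)   [distribution]
= (a3 OR a4) AND (a3 OR NOT a3)   [absorption]
= a3 OR a4   [complement / identity]

a3 OR a4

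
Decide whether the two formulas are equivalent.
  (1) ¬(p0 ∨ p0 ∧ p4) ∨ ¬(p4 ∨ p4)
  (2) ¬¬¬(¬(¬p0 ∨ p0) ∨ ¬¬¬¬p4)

No

E1: ¬(p0 ∨ p0 ∧ p4) ∨ ¬(p4 ∨ p4)
    = ¬p0 ∨ ¬(p4 ∨ p4)   — absorption
    = ¬p0 ∨ ¬p4   — idempotence
E2: ¬¬¬(¬(¬p0 ∨ p0) ∨ ¬¬¬¬p4)
    = ¬¬((¬p0 ∨ p0) ∧ ¬¬¬p4)   — De Morgan
    = ¬¬¬¬¬p4   — complement / identity
    = ¬¬¬p4   — double negation
    = ¬p4   — double negation
These differ: at p0=0, p4=1, E1 = 1 but E2 = 0.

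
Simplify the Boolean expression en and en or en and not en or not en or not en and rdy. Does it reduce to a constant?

True

en and en or en and not en or not en or not en and rdy
= en and en or en and not en or not en   (absorption)
= en or not en   (distribution)
= True   (complement)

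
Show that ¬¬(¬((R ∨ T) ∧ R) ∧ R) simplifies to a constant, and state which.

¬¬(¬((R ∨ T) ∧ R) ∧ R)
= ¬¬(¬R ∧ R)   — absorption
= ¬R ∧ R   — double negation
= False   — complement

False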